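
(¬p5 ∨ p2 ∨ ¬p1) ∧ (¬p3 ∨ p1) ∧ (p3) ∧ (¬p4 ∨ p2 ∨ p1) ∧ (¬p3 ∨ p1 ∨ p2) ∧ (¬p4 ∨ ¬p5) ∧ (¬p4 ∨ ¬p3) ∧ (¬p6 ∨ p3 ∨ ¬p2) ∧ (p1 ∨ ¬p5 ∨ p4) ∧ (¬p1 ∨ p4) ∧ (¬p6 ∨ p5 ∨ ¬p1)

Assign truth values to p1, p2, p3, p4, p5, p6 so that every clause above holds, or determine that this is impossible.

The clause (p3) is unit, so p3 = True.
The clause (p1) is unit, so p1 = True.
The clause (¬p4) is unit, so p4 = False.
But (p4) is also a unit clause — contradiction.

UNSATISFIABLE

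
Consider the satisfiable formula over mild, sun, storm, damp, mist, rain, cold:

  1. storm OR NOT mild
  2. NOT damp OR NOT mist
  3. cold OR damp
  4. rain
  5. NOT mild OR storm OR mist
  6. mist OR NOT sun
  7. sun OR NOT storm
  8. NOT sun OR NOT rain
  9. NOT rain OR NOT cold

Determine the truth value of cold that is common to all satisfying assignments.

False

Suppose cold = true.
The clause (rain) is unit, so rain = true.
That conflicts with the unit clause (NOT rain).
So every satisfying assignment has cold = False.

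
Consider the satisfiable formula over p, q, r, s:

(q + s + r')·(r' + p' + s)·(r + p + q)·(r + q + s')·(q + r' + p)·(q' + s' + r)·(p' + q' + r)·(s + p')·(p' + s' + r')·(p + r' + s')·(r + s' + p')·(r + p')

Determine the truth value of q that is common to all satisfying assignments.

True

Suppose q = 0.
Case s = 1:
From the singleton clause (r), r = 1.
From the singleton clause (p), p = 1.
But (p') is also a unit clause — contradiction.
So s must be the other value — set s = 0.
From the singleton clause (r'), r = 0.
From the singleton clause (p), p = 1.
But (p') is also a unit clause — contradiction.
Both values of s lead to a conflict.
So every satisfying assignment has q = True.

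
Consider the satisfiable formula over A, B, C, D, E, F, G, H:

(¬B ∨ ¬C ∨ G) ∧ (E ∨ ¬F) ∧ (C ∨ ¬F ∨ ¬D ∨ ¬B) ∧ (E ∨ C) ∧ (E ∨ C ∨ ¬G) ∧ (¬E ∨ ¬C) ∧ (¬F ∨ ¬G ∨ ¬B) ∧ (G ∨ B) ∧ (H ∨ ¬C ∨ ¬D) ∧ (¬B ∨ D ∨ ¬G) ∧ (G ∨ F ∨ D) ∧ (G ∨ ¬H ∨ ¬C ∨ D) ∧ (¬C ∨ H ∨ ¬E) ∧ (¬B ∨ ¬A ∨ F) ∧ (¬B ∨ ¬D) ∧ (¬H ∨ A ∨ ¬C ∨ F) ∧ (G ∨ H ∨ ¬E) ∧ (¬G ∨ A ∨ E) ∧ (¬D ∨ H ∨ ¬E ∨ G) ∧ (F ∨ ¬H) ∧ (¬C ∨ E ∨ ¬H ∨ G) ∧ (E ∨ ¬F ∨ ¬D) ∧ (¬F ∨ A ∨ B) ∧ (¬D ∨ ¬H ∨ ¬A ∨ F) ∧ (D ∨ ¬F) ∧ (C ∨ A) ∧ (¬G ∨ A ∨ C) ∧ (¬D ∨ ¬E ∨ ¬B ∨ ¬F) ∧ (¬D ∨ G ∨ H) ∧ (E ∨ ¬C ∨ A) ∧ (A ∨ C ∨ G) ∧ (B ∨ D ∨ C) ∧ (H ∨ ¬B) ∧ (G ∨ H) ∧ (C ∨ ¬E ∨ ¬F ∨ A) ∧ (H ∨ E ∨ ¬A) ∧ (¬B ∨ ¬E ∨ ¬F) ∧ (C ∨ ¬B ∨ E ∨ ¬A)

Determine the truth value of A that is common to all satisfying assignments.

Suppose A = False.
(C) alone gives C = True.
(¬E) alone gives E = False.
But (E) is also a unit clause — contradiction.
So every satisfying assignment has A = True.

True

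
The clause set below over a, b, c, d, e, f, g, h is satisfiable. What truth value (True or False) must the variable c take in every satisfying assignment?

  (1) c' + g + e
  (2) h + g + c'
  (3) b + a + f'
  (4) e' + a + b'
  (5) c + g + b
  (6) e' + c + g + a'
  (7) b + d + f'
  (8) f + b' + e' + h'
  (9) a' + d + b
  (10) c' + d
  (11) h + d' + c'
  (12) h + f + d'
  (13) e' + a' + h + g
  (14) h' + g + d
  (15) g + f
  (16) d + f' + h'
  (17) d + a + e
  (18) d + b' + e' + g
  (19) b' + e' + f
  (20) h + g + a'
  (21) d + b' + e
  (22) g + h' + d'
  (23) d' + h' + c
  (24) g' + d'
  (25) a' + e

False

Suppose c = 1.
The clause (d) is unit, so d = 1.
The clause (h) is unit, so h = 1.
The clause (g) is unit, so g = 1.
But (g') is also a unit clause — contradiction.
So every satisfying assignment has c = False.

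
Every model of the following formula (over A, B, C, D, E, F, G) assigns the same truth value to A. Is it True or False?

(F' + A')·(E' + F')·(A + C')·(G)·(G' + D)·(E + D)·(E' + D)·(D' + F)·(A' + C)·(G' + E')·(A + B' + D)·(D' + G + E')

Suppose A = 1.
Unit clause (F') forces F = 0.
Unit clause (G) forces G = 1.
Unit clause (D) forces D = 1.
But (D') is also a unit clause — contradiction.
So every satisfying assignment has A = False.

False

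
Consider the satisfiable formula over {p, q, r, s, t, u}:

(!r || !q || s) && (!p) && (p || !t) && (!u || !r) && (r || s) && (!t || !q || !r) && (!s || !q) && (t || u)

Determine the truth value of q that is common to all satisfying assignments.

Suppose q = true.
The clause (!p) is unit, so p = false.
The clause (!t) is unit, so t = false.
The clause (!s) is unit, so s = false.
The clause (!r) is unit, so r = false.
That conflicts with the unit clause (r).
So every satisfying assignment has q = False.

False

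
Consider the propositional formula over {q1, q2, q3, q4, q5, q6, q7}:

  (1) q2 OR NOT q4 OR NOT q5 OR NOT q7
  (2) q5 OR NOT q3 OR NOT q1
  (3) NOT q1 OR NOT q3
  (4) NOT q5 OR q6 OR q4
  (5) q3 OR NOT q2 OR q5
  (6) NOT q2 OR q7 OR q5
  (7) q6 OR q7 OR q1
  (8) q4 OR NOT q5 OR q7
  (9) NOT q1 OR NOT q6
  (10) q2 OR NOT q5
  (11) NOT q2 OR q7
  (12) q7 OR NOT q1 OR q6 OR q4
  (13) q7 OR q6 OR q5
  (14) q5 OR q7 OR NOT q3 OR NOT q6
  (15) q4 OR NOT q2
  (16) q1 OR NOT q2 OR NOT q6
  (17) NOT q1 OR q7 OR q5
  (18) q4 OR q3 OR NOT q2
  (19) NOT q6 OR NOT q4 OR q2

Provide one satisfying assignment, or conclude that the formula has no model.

Branch on q1: set q1 = false.
Branch on q6: set q6 = false.
The clause (q7) is unit, so q7 = true.
Branch on q5: set q5 = false.
Branch on q3: set q3 = true.
Branch on q4: set q4 = false.
The clause (NOT q2) is unit, so q2 = false.
This assignment satisfies each clause.

q1=false,  q2=false,  q3=true,  q4=false,  q5=false,  q6=false,  q7=true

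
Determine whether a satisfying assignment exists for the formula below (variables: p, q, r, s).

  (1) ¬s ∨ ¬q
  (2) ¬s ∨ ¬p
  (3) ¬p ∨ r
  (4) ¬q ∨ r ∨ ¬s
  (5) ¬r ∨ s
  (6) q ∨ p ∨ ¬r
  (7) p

No

The clause (p) is unit, so p = True.
The clause (¬s) is unit, so s = False.
The clause (r) is unit, so r = True.
That conflicts with the unit clause (¬r).
No assignment satisfies every clause.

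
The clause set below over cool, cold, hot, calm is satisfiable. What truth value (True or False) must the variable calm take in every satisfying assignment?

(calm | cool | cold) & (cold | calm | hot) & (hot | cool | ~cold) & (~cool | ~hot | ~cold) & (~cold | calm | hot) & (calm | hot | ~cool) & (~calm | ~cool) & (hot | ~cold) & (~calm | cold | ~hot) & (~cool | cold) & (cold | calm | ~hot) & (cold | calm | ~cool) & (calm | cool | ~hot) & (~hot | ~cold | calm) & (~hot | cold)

Suppose calm = 0.
Branch on cool: set cool = 1.
The clause (hot) is unit, so hot = 1.
The clause (~cold) is unit, so cold = 0.
But (cold) is also a unit clause — contradiction.
Backtrack on cool: now try cool = 0.
The clause (cold) is unit, so cold = 1.
The clause (hot) is unit, so hot = 1.
But (~hot) is also a unit clause — contradiction.
Either choice for cool ends in contradiction.
So every satisfying assignment has calm = True.

True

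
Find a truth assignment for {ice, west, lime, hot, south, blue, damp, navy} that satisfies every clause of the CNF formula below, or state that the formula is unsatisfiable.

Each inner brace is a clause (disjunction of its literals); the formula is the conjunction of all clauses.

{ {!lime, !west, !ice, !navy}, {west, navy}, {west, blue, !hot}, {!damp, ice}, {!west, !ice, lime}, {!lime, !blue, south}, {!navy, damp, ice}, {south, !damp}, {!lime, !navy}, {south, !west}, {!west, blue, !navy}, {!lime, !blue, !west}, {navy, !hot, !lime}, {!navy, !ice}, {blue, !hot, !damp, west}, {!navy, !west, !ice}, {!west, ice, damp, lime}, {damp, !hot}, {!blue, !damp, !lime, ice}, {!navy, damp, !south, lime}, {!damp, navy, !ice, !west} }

ice ↦ false, west ↦ true, lime ↦ true, hot ↦ false, south ↦ true, blue ↦ false, damp ↦ false, navy ↦ false

Try west = true.
Unit clause (south) forces south = true.
Try damp = false.
Unit clause (!hot) forces hot = false.
Try ice = false.
Unit clause (!navy) forces navy = false.
Unit clause (lime) forces lime = true.
Unit clause (!blue) forces blue = false.
Every clause now holds.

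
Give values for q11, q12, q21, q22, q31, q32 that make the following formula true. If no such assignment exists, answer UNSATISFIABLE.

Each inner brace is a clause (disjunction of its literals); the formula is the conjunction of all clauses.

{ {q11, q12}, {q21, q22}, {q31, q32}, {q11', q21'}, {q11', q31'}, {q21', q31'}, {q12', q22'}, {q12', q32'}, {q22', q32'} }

Try q11 = 1.
The clause (q21') is unit, so q21 = 0.
The clause (q22) is unit, so q22 = 1.
The clause (q31') is unit, so q31 = 0.
The clause (q32) is unit, so q32 = 1.
That conflicts with the unit clause (q32').
So q11 must be the other value — set q11 = 0.
The clause (q12) is unit, so q12 = 1.
The clause (q22') is unit, so q22 = 0.
The clause (q21) is unit, so q21 = 1.
The clause (q31') is unit, so q31 = 0.
The clause (q32) is unit, so q32 = 1.
That conflicts with the unit clause (q32').
Either choice for q11 ends in contradiction.

UNSATISFIABLE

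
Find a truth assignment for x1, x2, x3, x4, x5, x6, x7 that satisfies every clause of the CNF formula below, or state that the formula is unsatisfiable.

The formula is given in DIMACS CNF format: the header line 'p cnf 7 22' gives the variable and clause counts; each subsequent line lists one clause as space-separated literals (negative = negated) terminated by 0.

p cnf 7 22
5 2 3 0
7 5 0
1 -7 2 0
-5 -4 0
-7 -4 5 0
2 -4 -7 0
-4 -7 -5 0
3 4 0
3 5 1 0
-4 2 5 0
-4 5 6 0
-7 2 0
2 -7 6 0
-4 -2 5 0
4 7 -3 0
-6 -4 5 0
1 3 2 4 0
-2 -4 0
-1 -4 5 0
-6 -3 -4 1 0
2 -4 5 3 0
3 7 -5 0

Try x7 = True.
(x2) alone gives x2 = True.
(¬x4) alone gives x4 = False.
(x3) alone gives x3 = True.
All clauses hold; x1, x5, x6 can take either value.

x1: False; x2: True; x3: True; x4: False; x5: False; x6: True; x7: True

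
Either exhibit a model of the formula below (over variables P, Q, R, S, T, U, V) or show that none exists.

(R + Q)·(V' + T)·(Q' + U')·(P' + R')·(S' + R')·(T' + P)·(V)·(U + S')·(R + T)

Unit clause (V) forces V = 1.
Unit clause (T) forces T = 1.
Unit clause (P) forces P = 1.
Unit clause (R') forces R = 0.
Unit clause (Q) forces Q = 1.
Unit clause (U') forces U = 0.
Unit clause (S') forces S = 0.
This assignment satisfies each clause.

P: 1, Q: 1, R: 0, S: 0, T: 1, U: 0, V: 1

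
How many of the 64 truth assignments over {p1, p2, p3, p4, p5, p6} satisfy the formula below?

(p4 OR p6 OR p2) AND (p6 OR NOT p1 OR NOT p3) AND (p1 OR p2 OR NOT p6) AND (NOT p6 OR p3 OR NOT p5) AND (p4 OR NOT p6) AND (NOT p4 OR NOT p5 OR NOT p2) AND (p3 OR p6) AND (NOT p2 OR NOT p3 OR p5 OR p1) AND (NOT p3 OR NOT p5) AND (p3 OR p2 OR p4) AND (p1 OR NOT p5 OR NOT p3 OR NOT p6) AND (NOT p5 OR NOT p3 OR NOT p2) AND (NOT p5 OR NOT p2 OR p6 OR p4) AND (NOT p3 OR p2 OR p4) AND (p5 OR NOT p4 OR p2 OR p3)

5

There are 2^6 = 64 truth assignments over (p1, p2, p3, p4, p5, p6).
Split on p6. With p6 = true, the clauses containing p6 are satisfied and NOT p6 drops from the rest; 4 of the 2^5 = 32 assignments to the other variables satisfy what remains.
With p6 = false, by the same count on the reduced clause set, 1 assignment works.
(One model: p1=F, p2=F, p3=T, p4=T, p5=F, p6=F.)
Total: 4 + 1 = 5.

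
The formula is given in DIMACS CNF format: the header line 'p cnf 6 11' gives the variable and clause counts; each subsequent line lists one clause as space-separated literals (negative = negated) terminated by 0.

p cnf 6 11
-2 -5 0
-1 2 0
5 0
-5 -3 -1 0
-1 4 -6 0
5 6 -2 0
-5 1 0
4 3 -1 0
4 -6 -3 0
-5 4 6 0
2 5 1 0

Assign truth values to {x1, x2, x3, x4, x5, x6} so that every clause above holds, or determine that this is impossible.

UNSATISFIABLE

From the singleton clause (x5), x5 = True.
From the singleton clause (¬x2), x2 = False.
From the singleton clause (¬x1), x1 = False.
That conflicts with the unit clause (x1).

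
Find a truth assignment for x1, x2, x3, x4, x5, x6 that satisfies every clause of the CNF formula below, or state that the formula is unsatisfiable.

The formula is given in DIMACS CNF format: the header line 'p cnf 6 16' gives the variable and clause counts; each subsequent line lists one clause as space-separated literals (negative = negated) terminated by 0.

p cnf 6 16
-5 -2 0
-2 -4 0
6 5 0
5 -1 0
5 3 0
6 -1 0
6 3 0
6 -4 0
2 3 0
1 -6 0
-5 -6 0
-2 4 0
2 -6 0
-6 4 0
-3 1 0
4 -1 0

UNSATISFIABLE

Case x5 = False:
Unit clause (x6) forces x6 = True.
Unit clause (¬x1) forces x1 = False.
But (x1) is also a unit clause — contradiction.
Undo x5 and try x5 = True.
Unit clause (¬x2) forces x2 = False.
Unit clause (x3) forces x3 = True.
Unit clause (¬x6) forces x6 = False.
Unit clause (¬x1) forces x1 = False.
But (x1) is also a unit clause — contradiction.
Neither x5 = True nor x5 = False works.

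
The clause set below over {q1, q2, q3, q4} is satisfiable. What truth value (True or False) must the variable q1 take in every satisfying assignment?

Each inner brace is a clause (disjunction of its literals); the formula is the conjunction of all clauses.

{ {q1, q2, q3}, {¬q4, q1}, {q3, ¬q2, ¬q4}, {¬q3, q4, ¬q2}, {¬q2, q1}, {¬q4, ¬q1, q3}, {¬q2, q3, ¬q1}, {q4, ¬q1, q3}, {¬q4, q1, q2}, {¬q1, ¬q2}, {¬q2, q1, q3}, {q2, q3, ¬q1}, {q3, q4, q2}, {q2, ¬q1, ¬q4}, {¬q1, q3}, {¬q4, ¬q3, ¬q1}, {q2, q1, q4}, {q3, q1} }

True

Suppose q1 = False.
(¬q4) alone gives q4 = False.
(¬q2) alone gives q2 = False.
That conflicts with the unit clause (q2).
So every satisfying assignment has q1 = True.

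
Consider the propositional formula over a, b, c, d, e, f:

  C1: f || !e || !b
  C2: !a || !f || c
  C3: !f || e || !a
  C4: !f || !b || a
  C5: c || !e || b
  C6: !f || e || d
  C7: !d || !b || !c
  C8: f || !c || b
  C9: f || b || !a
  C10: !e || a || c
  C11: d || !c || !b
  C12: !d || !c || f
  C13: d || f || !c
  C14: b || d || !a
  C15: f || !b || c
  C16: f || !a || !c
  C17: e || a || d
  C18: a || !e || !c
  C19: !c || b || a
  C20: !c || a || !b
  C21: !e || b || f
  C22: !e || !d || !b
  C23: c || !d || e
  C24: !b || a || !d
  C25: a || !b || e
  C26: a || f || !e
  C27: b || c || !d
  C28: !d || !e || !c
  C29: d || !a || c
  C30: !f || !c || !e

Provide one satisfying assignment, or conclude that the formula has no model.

Suppose f = true.
Suppose a = false.
Unit clause (!b) forces b = false.
Unit clause (!c) forces c = false.
Unit clause (!e) forces e = false.
Unit clause (d) forces d = true.
Now (!d) is unsatisfied and unit — conflict.
Backtrack on a: now try a = true.
Unit clause (c) forces c = true.
Unit clause (e) forces e = true.
Now (!e) is unsatisfied and unit — conflict.
Either choice for a ends in contradiction.
Backtrack on f: now try f = false.
Suppose e = false.
Suppose c = false.
Unit clause (!b) forces b = false.
Unit clause (!a) forces a = false.
Unit clause (d) forces d = true.
Now (!d) is unsatisfied and unit — conflict.
Backtrack on c: now try c = true.
Unit clause (b) forces b = true.
Unit clause (!d) forces d = false.
Now (d) is unsatisfied and unit — conflict.
Either choice for c ends in contradiction.
Backtrack on e: now try e = true.
Unit clause (!b) forces b = false.
Now (b) is unsatisfied and unit — conflict.
Either choice for e ends in contradiction.
Either choice for f ends in contradiction.

UNSATISFIABLE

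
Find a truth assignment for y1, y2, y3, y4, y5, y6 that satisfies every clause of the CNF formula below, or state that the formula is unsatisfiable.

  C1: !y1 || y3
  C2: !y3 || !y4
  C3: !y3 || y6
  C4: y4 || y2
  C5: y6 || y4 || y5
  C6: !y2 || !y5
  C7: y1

From the singleton clause (y1), y1 = true.
From the singleton clause (y3), y3 = true.
From the singleton clause (!y4), y4 = false.
From the singleton clause (y6), y6 = true.
From the singleton clause (y2), y2 = true.
From the singleton clause (!y5), y5 = false.
Every clause now holds.

y1=true; y2=true; y3=true; y4=false; y5=false; y6=true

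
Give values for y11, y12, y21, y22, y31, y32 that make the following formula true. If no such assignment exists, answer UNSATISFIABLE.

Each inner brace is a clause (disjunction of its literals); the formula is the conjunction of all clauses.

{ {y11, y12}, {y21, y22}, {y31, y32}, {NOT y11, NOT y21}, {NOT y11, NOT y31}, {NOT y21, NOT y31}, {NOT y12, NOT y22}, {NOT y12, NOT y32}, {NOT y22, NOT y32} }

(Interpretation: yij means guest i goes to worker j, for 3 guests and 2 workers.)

Try y11 = true.
From the singleton clause (NOT y21), y21 = false.
From the singleton clause (y22), y22 = true.
From the singleton clause (NOT y31), y31 = false.
From the singleton clause (y32), y32 = true.
But (NOT y32) is also a unit clause — contradiction.
That branch fails; take y11 = false instead.
From the singleton clause (y12), y12 = true.
From the singleton clause (NOT y22), y22 = false.
From the singleton clause (y21), y21 = true.
From the singleton clause (NOT y31), y31 = false.
From the singleton clause (y32), y32 = true.
But (NOT y32) is also a unit clause — contradiction.
Either choice for y11 ends in contradiction.

UNSATISFIABLE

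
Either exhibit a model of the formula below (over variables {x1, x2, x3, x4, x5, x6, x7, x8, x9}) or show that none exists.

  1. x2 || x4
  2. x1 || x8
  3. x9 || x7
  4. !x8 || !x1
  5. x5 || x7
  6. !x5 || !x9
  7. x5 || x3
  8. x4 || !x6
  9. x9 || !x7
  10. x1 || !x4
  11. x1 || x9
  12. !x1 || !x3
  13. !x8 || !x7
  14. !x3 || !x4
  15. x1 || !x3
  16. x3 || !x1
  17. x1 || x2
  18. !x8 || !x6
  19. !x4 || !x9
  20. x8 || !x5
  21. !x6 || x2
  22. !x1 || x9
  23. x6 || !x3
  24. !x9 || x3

UNSATISFIABLE

Branch on x2: set x2 = true.
Branch on x1: set x1 = true.
From the singleton clause (!x8), x8 = false.
From the singleton clause (!x3), x3 = false.
Now (x3) is unsatisfied and unit — conflict.
Backtrack on x1: now try x1 = false.
From the singleton clause (x8), x8 = true.
From the singleton clause (!x4), x4 = false.
From the singleton clause (!x6), x6 = false.
From the singleton clause (x9), x9 = true.
From the singleton clause (!x5), x5 = false.
From the singleton clause (x7), x7 = true.
Now (!x7) is unsatisfied and unit — conflict.
Either choice for x1 ends in contradiction.
Backtrack on x2: now try x2 = false.
From the singleton clause (x4), x4 = true.
From the singleton clause (x1), x1 = true.
From the singleton clause (!x8), x8 = false.
From the singleton clause (!x3), x3 = false.
Now (x3) is unsatisfied and unit — conflict.
Either choice for x2 ends in contradiction.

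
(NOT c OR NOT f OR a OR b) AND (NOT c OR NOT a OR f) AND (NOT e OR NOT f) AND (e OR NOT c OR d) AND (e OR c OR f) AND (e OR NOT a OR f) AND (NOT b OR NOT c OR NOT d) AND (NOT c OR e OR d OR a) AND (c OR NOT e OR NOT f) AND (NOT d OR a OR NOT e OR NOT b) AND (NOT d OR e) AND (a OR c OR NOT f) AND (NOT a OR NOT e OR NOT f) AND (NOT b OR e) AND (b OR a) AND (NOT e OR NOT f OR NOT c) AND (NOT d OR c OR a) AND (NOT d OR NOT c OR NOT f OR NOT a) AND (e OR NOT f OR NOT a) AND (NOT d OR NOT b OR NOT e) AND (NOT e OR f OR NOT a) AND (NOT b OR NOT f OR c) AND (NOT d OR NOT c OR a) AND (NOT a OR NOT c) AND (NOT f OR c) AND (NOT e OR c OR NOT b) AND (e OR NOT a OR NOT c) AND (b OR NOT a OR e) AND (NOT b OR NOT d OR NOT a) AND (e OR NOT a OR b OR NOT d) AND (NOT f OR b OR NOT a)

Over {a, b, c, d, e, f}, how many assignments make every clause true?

1

There are 2^6 = 64 truth assignments over (a, b, c, d, e, f).
Split on b. With b = true, the clauses containing b are satisfied and NOT b drops from the rest; 1 of the 2^5 = 32 assignments to the other variables satisfy what remains.
With b = false, by the same count on the reduced clause set, 0 assignments work.
Total: 1 + 0 = 1.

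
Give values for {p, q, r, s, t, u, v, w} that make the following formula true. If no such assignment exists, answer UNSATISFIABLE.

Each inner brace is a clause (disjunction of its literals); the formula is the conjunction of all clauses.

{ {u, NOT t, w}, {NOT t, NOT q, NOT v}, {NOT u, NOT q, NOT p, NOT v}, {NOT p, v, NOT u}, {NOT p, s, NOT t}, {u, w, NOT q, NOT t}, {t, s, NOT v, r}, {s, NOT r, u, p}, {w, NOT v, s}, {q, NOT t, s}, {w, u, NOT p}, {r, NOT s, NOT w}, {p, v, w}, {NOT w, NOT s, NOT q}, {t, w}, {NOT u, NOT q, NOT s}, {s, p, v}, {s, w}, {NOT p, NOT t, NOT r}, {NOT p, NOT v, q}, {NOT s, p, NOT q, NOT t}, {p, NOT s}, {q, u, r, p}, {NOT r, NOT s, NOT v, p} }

p: true, q: true, r: true, s: false, t: false, u: false, v: true, w: true

Try t = false.
(w) alone gives w = true.
Try r = true.
Try s = false.
Try u = false.
(p) alone gives p = true.
Try v = true.
(q) alone gives q = true.
All clauses are satisfied.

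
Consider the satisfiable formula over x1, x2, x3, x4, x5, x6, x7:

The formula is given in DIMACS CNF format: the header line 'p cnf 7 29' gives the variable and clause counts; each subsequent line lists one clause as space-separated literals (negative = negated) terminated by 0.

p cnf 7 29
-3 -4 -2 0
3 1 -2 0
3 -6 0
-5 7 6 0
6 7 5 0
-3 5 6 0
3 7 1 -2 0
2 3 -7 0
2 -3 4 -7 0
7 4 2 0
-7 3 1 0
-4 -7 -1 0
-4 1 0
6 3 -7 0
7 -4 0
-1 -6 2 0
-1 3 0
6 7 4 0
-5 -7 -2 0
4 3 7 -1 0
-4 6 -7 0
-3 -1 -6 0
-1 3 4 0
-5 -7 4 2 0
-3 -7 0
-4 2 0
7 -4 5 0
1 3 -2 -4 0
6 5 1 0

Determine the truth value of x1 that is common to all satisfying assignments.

False

Suppose x1 = True.
The clause (x3) is unit, so x3 = True.
The clause (¬x6) is unit, so x6 = False.
The clause (x5) is unit, so x5 = True.
The clause (x7) is unit, so x7 = True.
Now (¬x7) is unsatisfied and unit — conflict.
So every satisfying assignment has x1 = False.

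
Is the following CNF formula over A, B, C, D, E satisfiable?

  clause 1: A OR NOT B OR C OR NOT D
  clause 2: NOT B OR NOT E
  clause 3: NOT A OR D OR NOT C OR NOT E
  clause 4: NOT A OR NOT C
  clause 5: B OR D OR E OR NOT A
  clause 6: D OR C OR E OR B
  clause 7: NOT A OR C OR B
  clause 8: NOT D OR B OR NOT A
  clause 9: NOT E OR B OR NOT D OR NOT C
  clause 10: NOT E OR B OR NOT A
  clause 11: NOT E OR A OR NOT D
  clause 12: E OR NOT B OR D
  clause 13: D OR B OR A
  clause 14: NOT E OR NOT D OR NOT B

Try B = false.
Try A = false.
(D) alone gives D = true.
(NOT E) alone gives E = false.
No clause remains; C is free.
A satisfying assignment: A: false, B: false, C: true, D: true, E: false.

Satisfiable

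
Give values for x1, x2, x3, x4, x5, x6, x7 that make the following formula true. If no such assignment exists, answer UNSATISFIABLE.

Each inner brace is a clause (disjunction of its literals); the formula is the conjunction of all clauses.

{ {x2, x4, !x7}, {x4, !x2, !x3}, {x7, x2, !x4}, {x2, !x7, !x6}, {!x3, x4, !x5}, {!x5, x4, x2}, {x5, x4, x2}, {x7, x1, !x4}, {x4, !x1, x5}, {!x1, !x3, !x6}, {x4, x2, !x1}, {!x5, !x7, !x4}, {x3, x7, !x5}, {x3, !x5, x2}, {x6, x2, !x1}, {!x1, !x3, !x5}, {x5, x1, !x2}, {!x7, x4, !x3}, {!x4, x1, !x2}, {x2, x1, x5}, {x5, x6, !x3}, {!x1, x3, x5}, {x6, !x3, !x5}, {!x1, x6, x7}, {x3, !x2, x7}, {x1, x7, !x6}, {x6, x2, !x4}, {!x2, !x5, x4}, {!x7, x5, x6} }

Branch on x2: set x2 = true.
Branch on x4: set x4 = true.
From the singleton clause (x1), x1 = true.
Branch on x3: set x3 = false.
From the singleton clause (x5), x5 = true.
From the singleton clause (!x7), x7 = false.
But (x7) is also a unit clause — contradiction.
Undo x3 and try x3 = true.
From the singleton clause (!x6), x6 = false.
From the singleton clause (!x5), x5 = false.
But (x5) is also a unit clause — contradiction.
Both values of x3 lead to a conflict.
Undo x4 and try x4 = false.
From the singleton clause (!x3), x3 = false.
From the singleton clause (x7), x7 = true.
From the singleton clause (!x5), x5 = false.
From the singleton clause (!x1), x1 = false.
But (x1) is also a unit clause — contradiction.
Both values of x4 lead to a conflict.
Undo x2 and try x2 = false.
Branch on x4: set x4 = true.
From the singleton clause (x7), x7 = true.
From the singleton clause (!x6), x6 = false.
But (x6) is also a unit clause — contradiction.
Undo x4 and try x4 = false.
From the singleton clause (!x7), x7 = false.
From the singleton clause (!x5), x5 = false.
But (x5) is also a unit clause — contradiction.
Both values of x4 lead to a conflict.
Both values of x2 lead to a conflict.

UNSATISFIABLE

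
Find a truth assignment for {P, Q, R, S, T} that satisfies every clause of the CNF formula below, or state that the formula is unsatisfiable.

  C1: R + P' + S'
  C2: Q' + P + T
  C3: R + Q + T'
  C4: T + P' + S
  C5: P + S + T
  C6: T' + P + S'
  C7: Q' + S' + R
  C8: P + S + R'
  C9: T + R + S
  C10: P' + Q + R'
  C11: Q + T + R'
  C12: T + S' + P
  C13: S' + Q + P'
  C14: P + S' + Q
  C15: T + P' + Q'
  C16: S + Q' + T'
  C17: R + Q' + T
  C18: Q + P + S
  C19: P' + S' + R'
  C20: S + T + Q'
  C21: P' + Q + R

Branch on R: set R = 1.
Branch on P: set P = 1.
Unit clause (Q) forces Q = 1.
Unit clause (T) forces T = 1.
Unit clause (S) forces S = 1.
That conflicts with the unit clause (S').
That branch fails; take P = 0 instead.
Unit clause (S) forces S = 1.
Unit clause (T') forces T = 0.
That conflicts with the unit clause (T).
Neither P = 1 nor P = 0 works.
That branch fails; take R = 0 instead.
Branch on P: set P = 0.
Branch on Q: set Q = 0.
Unit clause (T') forces T = 0.
Unit clause (S) forces S = 1.
That conflicts with the unit clause (S').
That branch fails; take Q = 1 instead.
Unit clause (T) forces T = 1.
Unit clause (S') forces S = 0.
That conflicts with the unit clause (S).
Neither Q = 1 nor Q = 0 works.
That branch fails; take P = 1 instead.
Unit clause (S') forces S = 0.
Unit clause (T) forces T = 1.
Unit clause (Q) forces Q = 1.
That conflicts with the unit clause (Q').
Neither P = 1 nor P = 0 works.
Neither R = 1 nor R = 0 works.

UNSATISFIABLE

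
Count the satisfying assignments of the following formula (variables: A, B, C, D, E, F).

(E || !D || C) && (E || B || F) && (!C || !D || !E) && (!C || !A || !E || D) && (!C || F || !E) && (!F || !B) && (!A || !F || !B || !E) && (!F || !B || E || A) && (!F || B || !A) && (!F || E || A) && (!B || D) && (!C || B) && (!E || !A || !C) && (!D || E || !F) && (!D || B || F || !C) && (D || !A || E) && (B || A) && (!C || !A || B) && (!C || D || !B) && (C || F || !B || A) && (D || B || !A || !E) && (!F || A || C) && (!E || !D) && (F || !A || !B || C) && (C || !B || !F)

2

There are 2^6 = 64 truth assignments over (A, B, C, D, E, F).
Split on D. With D = true, the clauses containing D are satisfied and !D drops from the rest; 2 of the 2^5 = 32 assignments to the other variables satisfy what remains.
With D = false, by the same count on the reduced clause set, 0 assignments work.
(One model: A=F, B=T, C=T, D=T, E=F, F=F.)
Total: 2 + 0 = 2.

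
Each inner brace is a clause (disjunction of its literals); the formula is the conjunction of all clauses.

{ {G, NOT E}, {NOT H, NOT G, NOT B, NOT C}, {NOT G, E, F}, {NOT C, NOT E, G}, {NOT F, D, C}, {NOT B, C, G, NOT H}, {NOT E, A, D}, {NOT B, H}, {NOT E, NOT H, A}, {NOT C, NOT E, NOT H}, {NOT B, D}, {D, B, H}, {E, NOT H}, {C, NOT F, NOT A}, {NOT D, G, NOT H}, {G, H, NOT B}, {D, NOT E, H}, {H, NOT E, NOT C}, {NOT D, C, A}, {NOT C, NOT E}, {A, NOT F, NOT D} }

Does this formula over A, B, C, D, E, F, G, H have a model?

Satisfiable

Case G = true:
Case E = true:
Unit clause (NOT C) forces C = false.
Case F = false:
Case A = true:
Case B = false:
Case D = true:
All clauses hold; H can take either value.
A satisfying assignment: A=true, B=false, C=false, D=true, E=true, F=false, G=true, H=false.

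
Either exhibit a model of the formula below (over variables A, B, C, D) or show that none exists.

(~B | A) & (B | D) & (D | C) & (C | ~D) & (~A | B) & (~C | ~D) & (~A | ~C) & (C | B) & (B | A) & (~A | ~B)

UNSATISFIABLE

Case B = 0:
From the singleton clause (D), D = 1.
From the singleton clause (C), C = 1.
But (~C) is also a unit clause — contradiction.
Backtrack on B: now try B = 1.
From the singleton clause (A), A = 1.
But (~A) is also a unit clause — contradiction.
Both values of B lead to a conflict.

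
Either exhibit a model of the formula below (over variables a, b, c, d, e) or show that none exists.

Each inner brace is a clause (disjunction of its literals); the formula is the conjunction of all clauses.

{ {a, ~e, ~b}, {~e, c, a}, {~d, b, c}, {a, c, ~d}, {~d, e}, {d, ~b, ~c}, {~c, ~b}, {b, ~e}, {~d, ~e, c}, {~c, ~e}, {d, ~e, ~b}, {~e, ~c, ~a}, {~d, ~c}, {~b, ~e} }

a=0,  b=0,  c=1,  d=0,  e=0

Try d = 0.
Try b = 0.
From the singleton clause (~e), e = 0.
All clauses hold; a, c can take either value.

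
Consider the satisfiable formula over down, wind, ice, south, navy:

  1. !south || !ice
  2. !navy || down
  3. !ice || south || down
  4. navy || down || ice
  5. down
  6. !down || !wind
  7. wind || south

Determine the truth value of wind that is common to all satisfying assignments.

False

Suppose wind = true.
Unit clause (down) forces down = true.
That conflicts with the unit clause (!down).
So every satisfying assignment has wind = False.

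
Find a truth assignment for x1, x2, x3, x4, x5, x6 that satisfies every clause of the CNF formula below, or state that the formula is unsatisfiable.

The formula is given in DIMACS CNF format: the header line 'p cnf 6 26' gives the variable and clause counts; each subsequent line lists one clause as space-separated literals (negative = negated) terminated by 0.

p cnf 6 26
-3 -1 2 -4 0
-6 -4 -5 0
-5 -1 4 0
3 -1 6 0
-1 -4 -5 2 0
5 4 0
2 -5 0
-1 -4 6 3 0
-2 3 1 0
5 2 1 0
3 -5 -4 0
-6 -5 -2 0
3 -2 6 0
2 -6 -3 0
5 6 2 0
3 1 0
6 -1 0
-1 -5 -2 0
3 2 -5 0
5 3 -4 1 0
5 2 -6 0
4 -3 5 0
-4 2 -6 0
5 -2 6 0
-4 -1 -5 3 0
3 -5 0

Suppose x5 = False.
(x4) alone gives x4 = True.
Suppose x2 = True.
(x6) alone gives x6 = True.
Suppose x3 = True.
No clause remains; x1 is free.

x1=False; x2=True; x3=True; x4=True; x5=False; x6=True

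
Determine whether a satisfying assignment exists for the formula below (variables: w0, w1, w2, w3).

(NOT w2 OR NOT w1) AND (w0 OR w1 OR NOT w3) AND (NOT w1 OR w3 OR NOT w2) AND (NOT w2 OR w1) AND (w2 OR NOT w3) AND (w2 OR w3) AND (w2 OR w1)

Suppose w2 = false.
The clause (NOT w3) is unit, so w3 = false.
Now (w3) is unsatisfied and unit — conflict.
Undo w2 and try w2 = true.
The clause (NOT w1) is unit, so w1 = false.
Now (w1) is unsatisfied and unit — conflict.
Both values of w2 lead to a conflict.
No assignment satisfies every clause.

Unsatisfiable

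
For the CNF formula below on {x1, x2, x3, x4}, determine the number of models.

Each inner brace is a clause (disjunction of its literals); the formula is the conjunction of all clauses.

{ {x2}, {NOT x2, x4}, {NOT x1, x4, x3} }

There are 2^4 = 16 truth assignments over (x1, x2, x3, x4).
Check each against the 3 clauses (columns in the order x1, x2, x3, x4):
  F F F F  ✗ fails (x2)
  F F F T  ✗ fails (x2)
  F F T F  ✗ fails (x2)
  F F T T  ✗ fails (x2)
  F T F F  ✗ fails (NOT x2 OR x4)
  F T F T  ✓ satisfies all
  F T T F  ✗ fails (NOT x2 OR x4)
  F T T T  ✓ satisfies all
  T F F F  ✗ fails (x2)
  T F F T  ✗ fails (x2)
  T F T F  ✗ fails (x2)
  T F T T  ✗ fails (x2)
  T T F F  ✗ fails (NOT x2 OR x4)
  T T F T  ✓ satisfies all
  T T T F  ✗ fails (NOT x2 OR x4)
  T T T T  ✓ satisfies all
4 of the 16 rows are models.

4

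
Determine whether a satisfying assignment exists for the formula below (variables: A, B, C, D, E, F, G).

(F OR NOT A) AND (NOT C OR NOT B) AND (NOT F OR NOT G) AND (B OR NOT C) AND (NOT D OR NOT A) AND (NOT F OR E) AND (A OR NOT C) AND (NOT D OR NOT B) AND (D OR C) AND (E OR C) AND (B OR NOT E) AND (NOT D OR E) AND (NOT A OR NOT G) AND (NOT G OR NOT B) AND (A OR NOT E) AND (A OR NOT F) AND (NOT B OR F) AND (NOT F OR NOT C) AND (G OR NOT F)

Unsatisfiable

Branch on F: set F = true.
(NOT G) alone gives G = false.
Now (G) is unsatisfied and unit — conflict.
So F must be the other value — set F = false.
(NOT A) alone gives A = false.
(NOT C) alone gives C = false.
(D) alone gives D = true.
(NOT B) alone gives B = false.
(E) alone gives E = true.
Now (NOT E) is unsatisfied and unit — conflict.
Either choice for F ends in contradiction.
No assignment satisfies every clause.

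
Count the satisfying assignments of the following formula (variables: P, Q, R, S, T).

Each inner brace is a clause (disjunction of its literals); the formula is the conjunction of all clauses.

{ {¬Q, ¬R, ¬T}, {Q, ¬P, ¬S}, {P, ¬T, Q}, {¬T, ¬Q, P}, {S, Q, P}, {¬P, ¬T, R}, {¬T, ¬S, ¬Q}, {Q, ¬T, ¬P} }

There are 2^5 = 32 truth assignments over (P, Q, R, S, T).
Split on S. With S = True, the clauses containing S are satisfied and ¬S drops from the rest; 6 of the 2^4 = 16 assignments to the other variables satisfy what remains.
With S = False, by the same count on the reduced clause set, 6 assignments work.
(One model: P=F, Q=F, R=F, S=T, T=F.)
Total: 6 + 6 = 12.

12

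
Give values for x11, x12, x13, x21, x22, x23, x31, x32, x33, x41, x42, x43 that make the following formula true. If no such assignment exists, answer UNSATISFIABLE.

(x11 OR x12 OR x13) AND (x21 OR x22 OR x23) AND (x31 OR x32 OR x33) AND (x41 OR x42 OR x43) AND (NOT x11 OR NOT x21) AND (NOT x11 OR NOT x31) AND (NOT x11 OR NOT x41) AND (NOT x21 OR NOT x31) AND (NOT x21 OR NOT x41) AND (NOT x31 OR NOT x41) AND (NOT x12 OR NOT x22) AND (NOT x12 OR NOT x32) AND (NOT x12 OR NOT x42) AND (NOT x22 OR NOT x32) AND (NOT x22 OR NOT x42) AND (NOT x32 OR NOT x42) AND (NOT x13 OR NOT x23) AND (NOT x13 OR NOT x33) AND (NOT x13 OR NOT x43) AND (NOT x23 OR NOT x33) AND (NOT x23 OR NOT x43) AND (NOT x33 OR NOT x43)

Branch on x11: set x11 = false.
Branch on x12: set x12 = true.
(NOT x22) alone gives x22 = false.
(NOT x32) alone gives x32 = false.
(NOT x42) alone gives x42 = false.
Branch on x21: set x21 = true.
(NOT x31) alone gives x31 = false.
(x33) alone gives x33 = true.
(NOT x41) alone gives x41 = false.
(x43) alone gives x43 = true.
But (NOT x43) is also a unit clause — contradiction.
That branch fails; take x21 = false instead.
(x23) alone gives x23 = true.
(NOT x13) alone gives x13 = false.
(NOT x33) alone gives x33 = false.
(x31) alone gives x31 = true.
(NOT x41) alone gives x41 = false.
(x43) alone gives x43 = true.
But (NOT x43) is also a unit clause — contradiction.
Both values of x21 lead to a conflict.
That branch fails; take x12 = false instead.
(x13) alone gives x13 = true.
(NOT x23) alone gives x23 = false.
(NOT x33) alone gives x33 = false.
(NOT x43) alone gives x43 = false.
Branch on x21: set x21 = true.
(NOT x31) alone gives x31 = false.
(x32) alone gives x32 = true.
(NOT x41) alone gives x41 = false.
(x42) alone gives x42 = true.
But (NOT x42) is also a unit clause — contradiction.
That branch fails; take x21 = false instead.
(x22) alone gives x22 = true.
(NOT x32) alone gives x32 = false.
(x31) alone gives x31 = true.
(NOT x41) alone gives x41 = false.
(x42) alone gives x42 = true.
But (NOT x42) is also a unit clause — contradiction.
Both values of x21 lead to a conflict.
Both values of x12 lead to a conflict.
That branch fails; take x11 = true instead.
(NOT x21) alone gives x21 = false.
(NOT x31) alone gives x31 = false.
(NOT x41) alone gives x41 = false.
Branch on x22: set x22 = true.
(NOT x12) alone gives x12 = false.
(NOT x32) alone gives x32 = false.
(x33) alone gives x33 = true.
(NOT x42) alone gives x42 = false.
(x43) alone gives x43 = true.
But (NOT x43) is also a unit clause — contradiction.
That branch fails; take x22 = false instead.
(x23) alone gives x23 = true.
(NOT x13) alone gives x13 = false.
(NOT x33) alone gives x33 = false.
(x32) alone gives x32 = true.
(NOT x12) alone gives x12 = false.
(NOT x42) alone gives x42 = false.
(x43) alone gives x43 = true.
But (NOT x43) is also a unit clause — contradiction.
Both values of x22 lead to a conflict.
Both values of x11 lead to a conflict.

UNSATISFIABLE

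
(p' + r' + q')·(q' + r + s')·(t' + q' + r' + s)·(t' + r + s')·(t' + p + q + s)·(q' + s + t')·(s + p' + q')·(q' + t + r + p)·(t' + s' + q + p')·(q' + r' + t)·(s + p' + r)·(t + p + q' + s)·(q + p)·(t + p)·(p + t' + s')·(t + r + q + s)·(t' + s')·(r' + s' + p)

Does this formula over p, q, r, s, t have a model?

Yes, satisfiable

Try q = 0.
(p) alone gives p = 1.
Try t = 0.
Try s = 1.
All clauses hold; r can take either value.
A satisfying assignment: p=1, q=0, r=1, s=1, t=0.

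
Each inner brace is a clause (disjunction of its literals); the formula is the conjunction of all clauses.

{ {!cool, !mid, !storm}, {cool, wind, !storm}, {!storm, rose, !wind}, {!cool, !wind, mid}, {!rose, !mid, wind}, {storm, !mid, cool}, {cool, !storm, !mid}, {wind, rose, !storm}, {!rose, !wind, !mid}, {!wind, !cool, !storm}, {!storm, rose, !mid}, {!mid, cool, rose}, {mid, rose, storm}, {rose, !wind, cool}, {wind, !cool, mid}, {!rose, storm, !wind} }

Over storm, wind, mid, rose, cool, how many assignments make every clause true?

4

There are 2^5 = 32 truth assignments over (storm, wind, mid, rose, cool).
Split on mid. With mid = true, the clauses containing mid are satisfied and !mid drops from the rest; 2 of the 2^4 = 16 assignments to the other variables satisfy what remains.
With mid = false, by the same count on the reduced clause set, 2 assignments work.
(One model: storm=F, wind=F, mid=F, rose=T, cool=F.)
Total: 2 + 2 = 4.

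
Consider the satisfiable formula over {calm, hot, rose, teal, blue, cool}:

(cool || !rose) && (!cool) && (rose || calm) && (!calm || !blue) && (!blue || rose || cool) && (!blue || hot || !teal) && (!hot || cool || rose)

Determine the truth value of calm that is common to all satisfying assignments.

True

Suppose calm = false.
The clause (!cool) is unit, so cool = false.
The clause (!rose) is unit, so rose = false.
Now (rose) is unsatisfied and unit — conflict.
So every satisfying assignment has calm = True.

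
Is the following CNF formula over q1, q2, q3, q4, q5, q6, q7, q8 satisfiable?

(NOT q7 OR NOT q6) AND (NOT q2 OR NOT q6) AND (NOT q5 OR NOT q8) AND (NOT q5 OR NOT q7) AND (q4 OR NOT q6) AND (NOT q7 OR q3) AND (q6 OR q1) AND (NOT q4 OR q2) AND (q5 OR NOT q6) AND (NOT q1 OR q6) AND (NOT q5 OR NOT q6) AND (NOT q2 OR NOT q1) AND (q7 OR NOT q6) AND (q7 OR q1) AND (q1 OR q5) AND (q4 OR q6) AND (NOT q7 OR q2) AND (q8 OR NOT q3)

Suppose q7 = false.
(NOT q6) alone gives q6 = false.
(q1) alone gives q1 = true.
Now (NOT q1) is unsatisfied and unit — conflict.
Undo q7 and try q7 = true.
(NOT q6) alone gives q6 = false.
(NOT q5) alone gives q5 = false.
(q3) alone gives q3 = true.
(q1) alone gives q1 = true.
Now (NOT q1) is unsatisfied and unit — conflict.
Neither q7 = true nor q7 = false works.
No assignment satisfies every clause.

No, unsatisfiable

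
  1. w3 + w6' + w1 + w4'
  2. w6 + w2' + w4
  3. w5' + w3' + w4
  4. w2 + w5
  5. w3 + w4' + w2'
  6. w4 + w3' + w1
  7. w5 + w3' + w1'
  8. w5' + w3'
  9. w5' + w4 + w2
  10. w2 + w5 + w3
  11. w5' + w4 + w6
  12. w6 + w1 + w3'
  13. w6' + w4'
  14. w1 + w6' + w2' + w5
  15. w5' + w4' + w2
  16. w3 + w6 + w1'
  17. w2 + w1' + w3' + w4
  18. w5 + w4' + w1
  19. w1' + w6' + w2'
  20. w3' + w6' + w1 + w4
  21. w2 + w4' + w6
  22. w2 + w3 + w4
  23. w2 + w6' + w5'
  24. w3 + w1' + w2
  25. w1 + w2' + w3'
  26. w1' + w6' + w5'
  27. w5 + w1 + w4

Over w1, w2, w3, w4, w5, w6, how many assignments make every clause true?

There are 2^6 = 64 truth assignments over (w1, w2, w3, w4, w5, w6).
Split on w1. With w1 = 1, the clauses containing w1 are satisfied and w1' drops from the rest; 0 of the 2^5 = 32 assignments to the other variables satisfy what remains.
With w1 = 0, by the same count on the reduced clause set, 1 assignment works.
Total: 0 + 1 = 1.

1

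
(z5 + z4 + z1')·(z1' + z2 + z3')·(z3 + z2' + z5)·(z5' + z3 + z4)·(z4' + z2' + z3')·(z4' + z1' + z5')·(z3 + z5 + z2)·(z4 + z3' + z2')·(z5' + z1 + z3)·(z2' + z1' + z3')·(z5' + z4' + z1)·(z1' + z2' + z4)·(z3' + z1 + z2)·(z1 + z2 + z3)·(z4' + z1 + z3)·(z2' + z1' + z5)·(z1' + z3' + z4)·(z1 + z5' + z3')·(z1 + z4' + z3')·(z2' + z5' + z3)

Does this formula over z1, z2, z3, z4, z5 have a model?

Branch on z5: set z5 = 1.
Branch on z3: set z3 = 1.
The clause (z1) is unit, so z1 = 1.
The clause (z2) is unit, so z2 = 1.
That conflicts with the unit clause (z2').
So z3 must be the other value — set z3 = 0.
The clause (z4) is unit, so z4 = 1.
The clause (z1') is unit, so z1 = 0.
That conflicts with the unit clause (z1).
Neither z3 = 1 nor z3 = 0 works.
So z5 must be the other value — set z5 = 0.
Branch on z4: set z4 = 1.
Branch on z3: set z3 = 1.
The clause (z2') is unit, so z2 = 0.
The clause (z1') is unit, so z1 = 0.
That conflicts with the unit clause (z1).
So z3 must be the other value — set z3 = 0.
The clause (z2') is unit, so z2 = 0.
That conflicts with the unit clause (z2).
Neither z3 = 1 nor z3 = 0 works.
So z4 must be the other value — set z4 = 0.
The clause (z1') is unit, so z1 = 0.
Branch on z3: set z3 = 1.
The clause (z2') is unit, so z2 = 0.
That conflicts with the unit clause (z2).
So z3 must be the other value — set z3 = 0.
The clause (z2') is unit, so z2 = 0.
That conflicts with the unit clause (z2).
Neither z3 = 1 nor z3 = 0 works.
Neither z4 = 1 nor z4 = 0 works.
Neither z5 = 1 nor z5 = 0 works.
No assignment satisfies every clause.

Unsatisfiable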